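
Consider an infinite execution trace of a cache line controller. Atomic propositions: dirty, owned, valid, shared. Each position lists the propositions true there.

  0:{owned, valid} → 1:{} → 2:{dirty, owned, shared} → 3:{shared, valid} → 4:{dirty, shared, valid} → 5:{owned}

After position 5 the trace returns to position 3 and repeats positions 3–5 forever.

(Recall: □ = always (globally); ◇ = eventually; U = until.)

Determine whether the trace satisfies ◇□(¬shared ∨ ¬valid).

□(¬shared ∨ ¬valid) is false at every position 0..5, so it never becomes true and ◇□(¬shared ∨ ¬valid) fails.

Violated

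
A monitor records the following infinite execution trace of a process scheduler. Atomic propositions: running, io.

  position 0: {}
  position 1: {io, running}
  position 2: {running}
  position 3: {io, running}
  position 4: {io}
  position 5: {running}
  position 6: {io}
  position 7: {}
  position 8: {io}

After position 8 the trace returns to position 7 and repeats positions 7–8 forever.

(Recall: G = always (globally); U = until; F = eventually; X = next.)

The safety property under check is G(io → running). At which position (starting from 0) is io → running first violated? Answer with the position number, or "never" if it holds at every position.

Check io → running at each position in order: 0 ✓, 1 ✓, 2 ✓, 3 ✓.
At position 4 the labels are {io}, so io → running is false there. This is the first violation.

4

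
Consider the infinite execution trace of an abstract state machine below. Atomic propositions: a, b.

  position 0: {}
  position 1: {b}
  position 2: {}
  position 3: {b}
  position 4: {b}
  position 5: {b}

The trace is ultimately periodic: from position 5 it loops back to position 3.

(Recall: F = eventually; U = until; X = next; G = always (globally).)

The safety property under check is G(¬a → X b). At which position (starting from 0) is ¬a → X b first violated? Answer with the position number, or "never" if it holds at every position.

1

Check ¬a → X b at each position in order: 0 ✓.
At position 1 the labels are {b} and the next position 2 has {}, so ¬a → X b is false there. This is the first violation.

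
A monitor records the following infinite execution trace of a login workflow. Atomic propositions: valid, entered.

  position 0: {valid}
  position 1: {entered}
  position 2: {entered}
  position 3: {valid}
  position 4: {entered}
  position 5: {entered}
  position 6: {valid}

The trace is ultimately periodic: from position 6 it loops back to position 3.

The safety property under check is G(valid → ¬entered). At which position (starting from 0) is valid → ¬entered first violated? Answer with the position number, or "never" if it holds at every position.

valid → ¬entered holds at every position 0..6, and those are all the positions the trace ever visits, so the invariant G(valid → ¬entered) is never violated.

never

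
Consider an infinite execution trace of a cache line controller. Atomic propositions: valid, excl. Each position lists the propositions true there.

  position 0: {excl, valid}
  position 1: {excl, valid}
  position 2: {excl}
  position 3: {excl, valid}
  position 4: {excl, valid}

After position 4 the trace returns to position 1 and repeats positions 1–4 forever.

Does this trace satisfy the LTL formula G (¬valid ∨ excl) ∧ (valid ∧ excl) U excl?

Satisfied

¬valid ∨ excl holds at every position 0..4, and those are all positions ever visited, so G (¬valid ∨ excl) holds.
Walking from position 0: excl first holds at position 0, and valid ∧ excl holds at every earlier position along the way, so (valid ∧ excl) U excl holds.
At position 0: G (¬valid ∨ excl) is true; (valid ∧ excl) U excl is true; so G (¬valid ∨ excl) ∧ (valid ∧ excl) U excl is true.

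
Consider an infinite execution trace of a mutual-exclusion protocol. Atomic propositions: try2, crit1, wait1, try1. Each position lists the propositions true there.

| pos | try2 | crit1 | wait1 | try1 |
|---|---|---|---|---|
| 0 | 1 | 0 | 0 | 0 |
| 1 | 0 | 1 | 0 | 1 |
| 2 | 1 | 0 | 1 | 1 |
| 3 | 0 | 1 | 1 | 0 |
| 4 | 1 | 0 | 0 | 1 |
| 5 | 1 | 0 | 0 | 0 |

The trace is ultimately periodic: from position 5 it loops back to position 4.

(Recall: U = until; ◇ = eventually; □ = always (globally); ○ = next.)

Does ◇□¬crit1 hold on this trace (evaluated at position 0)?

Yes

□¬crit1 holds at position 4, which is reachable from 0, so ◇□¬crit1 holds.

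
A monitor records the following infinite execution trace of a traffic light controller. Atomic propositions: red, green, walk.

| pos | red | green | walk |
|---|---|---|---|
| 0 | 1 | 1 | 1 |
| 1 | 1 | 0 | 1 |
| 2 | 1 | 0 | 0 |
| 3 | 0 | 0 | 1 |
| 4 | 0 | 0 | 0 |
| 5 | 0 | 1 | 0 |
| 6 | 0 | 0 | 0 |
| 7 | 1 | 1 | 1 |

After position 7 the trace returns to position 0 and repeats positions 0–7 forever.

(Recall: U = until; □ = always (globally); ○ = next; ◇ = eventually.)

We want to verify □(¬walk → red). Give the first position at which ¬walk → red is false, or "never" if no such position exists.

Check ¬walk → red at each position in order: 0 ✓, 1 ✓, 2 ✓, 3 ✓.
At position 4 the labels are {}, so ¬walk → red is false there. This is the first violation.

4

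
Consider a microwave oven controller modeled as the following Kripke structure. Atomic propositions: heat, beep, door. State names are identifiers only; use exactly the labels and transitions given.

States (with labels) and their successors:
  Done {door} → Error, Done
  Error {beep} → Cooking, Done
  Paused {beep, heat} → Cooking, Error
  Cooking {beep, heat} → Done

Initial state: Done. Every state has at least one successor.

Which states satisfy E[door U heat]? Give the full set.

{Paused, Cooking}

States satisfying door: {Done}.
States satisfying heat: {Paused, Cooking}.
States satisfying E[door U heat]: {Paused, Cooking}.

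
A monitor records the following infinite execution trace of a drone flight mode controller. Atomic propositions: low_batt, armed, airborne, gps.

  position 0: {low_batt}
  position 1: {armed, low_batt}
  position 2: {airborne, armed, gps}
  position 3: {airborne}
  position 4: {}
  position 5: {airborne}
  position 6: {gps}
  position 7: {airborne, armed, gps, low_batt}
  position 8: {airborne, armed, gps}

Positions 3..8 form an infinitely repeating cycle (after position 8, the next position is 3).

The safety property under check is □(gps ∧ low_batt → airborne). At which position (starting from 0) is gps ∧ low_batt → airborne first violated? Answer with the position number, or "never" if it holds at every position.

gps ∧ low_batt → airborne holds at every position 0..8, and those are all the positions the trace ever visits, so the invariant □(gps ∧ low_batt → airborne) is never violated.

never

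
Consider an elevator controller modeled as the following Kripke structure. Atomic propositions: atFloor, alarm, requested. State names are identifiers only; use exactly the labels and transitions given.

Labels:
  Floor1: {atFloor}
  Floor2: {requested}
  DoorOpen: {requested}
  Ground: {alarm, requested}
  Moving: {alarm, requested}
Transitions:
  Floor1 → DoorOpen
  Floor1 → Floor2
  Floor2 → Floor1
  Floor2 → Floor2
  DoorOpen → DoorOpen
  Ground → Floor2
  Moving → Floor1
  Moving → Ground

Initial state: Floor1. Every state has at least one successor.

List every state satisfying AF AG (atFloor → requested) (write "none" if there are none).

States satisfying AG (atFloor → requested): {DoorOpen}.
States satisfying AF AG (atFloor → requested): {DoorOpen}.

{DoorOpen}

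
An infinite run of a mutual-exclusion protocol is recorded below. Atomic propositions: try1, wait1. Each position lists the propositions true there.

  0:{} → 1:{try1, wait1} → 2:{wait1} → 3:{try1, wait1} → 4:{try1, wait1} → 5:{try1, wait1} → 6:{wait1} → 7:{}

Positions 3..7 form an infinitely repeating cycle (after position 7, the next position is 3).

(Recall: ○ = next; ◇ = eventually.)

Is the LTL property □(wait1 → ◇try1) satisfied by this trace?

wait1 → ◇try1 holds at every position 0..7, and those are all positions ever visited, so □(wait1 → ◇try1) holds.
Positions where wait1 holds: 1, 2, 3, 4, 5, 6.
Check ◇try1 at each: 1→ok, 2→ok, 3→ok, 4→ok, 5→ok, 6→ok.

Satisfied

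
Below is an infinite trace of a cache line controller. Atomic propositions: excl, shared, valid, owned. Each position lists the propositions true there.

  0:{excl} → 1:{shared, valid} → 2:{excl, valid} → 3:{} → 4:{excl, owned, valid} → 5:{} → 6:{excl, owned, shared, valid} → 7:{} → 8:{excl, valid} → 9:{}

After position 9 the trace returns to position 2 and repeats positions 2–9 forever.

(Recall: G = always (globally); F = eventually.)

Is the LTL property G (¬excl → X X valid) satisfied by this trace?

No

¬excl → X X valid must hold at every position from 0 onward. It fails at position 1, so G (¬excl → X X valid) is false.
Positions where ¬excl holds: 1, 3, 5, 7, 9.
Check X X valid at each: 1→fails, 3→fails, 5→fails, 7→fails, 9→fails.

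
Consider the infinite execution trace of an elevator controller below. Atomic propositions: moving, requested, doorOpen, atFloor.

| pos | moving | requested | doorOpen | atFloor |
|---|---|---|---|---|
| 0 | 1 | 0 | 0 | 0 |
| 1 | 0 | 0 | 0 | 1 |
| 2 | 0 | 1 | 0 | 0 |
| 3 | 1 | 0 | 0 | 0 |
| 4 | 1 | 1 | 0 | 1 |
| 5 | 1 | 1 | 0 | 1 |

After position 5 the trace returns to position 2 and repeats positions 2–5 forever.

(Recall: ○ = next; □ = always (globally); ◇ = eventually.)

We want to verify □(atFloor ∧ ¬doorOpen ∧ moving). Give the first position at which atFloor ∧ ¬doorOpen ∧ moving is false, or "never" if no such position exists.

At position 0 the labels are {moving}, so atFloor ∧ ¬doorOpen ∧ moving is false there. This is the first violation.

0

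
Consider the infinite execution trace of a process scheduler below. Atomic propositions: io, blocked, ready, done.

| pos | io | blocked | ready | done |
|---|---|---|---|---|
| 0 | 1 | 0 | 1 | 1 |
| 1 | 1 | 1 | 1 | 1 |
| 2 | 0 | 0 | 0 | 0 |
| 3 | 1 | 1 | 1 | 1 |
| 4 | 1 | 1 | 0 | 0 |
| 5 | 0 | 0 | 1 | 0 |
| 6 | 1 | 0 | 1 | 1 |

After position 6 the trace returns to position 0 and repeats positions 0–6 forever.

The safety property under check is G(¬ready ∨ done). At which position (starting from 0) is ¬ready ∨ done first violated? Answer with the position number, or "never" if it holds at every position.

Check ¬ready ∨ done at each position in order: 0 ✓, 1 ✓, 2 ✓, 3 ✓, 4 ✓.
At position 5 the labels are {ready}, so ¬ready ∨ done is false there. This is the first violation.

5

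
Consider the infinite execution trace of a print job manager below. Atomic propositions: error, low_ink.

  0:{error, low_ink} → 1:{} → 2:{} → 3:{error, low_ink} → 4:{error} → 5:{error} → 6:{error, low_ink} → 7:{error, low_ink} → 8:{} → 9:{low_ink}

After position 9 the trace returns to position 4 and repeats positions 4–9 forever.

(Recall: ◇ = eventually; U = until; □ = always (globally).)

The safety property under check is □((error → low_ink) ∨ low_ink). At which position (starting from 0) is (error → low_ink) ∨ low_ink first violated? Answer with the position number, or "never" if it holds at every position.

4

Check (error → low_ink) ∨ low_ink at each position in order: 0 ✓, 1 ✓, 2 ✓, 3 ✓.
At position 4 the labels are {error}, so (error → low_ink) ∨ low_ink is false there. This is the first violation.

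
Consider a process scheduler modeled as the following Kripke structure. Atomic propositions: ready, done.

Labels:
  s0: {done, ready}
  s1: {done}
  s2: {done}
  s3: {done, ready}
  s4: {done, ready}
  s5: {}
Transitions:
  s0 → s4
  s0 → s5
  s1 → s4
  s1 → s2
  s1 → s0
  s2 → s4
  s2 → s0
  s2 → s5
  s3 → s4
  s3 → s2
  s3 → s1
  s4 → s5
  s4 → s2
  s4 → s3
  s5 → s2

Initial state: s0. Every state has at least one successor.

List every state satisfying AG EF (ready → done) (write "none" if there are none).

States satisfying EF (ready → done): {s0, s1, s2, s3, s4, s5}.
States satisfying AG EF (ready → done): {s0, s1, s2, s3, s4, s5}.

{s0, s1, s2, s3, s4, s5}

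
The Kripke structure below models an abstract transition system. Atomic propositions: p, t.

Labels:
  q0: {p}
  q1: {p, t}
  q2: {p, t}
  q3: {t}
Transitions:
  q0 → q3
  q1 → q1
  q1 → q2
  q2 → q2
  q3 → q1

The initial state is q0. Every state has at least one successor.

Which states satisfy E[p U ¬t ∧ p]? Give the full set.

{q0}

States satisfying p: {q0, q1, q2}.
States satisfying ¬t ∧ p: {q0}.
States satisfying E[p U ¬t ∧ p]: {q0}.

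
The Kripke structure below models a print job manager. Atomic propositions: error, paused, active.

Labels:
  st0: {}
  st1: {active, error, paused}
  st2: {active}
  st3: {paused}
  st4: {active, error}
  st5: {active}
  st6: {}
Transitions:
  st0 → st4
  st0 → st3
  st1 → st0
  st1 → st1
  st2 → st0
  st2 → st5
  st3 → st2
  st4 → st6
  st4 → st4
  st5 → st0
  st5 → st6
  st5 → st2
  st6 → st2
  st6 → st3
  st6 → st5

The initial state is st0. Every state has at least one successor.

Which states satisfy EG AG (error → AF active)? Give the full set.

States satisfying AG (error → AF active): {st0, st1, st2, st3, st4, st5, st6}.
States satisfying EG AG (error → AF active): {st0, st1, st2, st3, st4, st5, st6}.

{st0, st1, st2, st3, st4, st5, st6}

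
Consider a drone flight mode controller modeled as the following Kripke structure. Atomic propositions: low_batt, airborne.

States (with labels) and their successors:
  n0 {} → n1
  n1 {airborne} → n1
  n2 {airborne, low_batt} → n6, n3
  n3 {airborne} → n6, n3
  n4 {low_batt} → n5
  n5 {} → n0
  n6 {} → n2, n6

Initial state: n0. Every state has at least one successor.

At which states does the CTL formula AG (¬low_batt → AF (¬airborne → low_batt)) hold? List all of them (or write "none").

States satisfying ¬low_batt → AF (¬airborne → low_batt): {n0, n1, n2, n3, n4, n5}.
States satisfying AG (¬low_batt → AF (¬airborne → low_batt)): {n0, n1, n4, n5}.

{n0, n1, n4, n5}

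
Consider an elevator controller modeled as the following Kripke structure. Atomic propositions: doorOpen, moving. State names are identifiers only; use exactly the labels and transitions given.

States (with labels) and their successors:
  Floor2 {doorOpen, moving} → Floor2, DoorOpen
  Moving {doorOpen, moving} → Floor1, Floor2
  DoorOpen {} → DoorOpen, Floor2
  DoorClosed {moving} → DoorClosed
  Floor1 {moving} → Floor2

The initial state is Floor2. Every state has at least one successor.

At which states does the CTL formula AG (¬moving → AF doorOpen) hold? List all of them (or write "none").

{DoorClosed}

States satisfying ¬moving → AF doorOpen: {Floor2, Moving, DoorClosed, Floor1}.
States satisfying AG (¬moving → AF doorOpen): {DoorClosed}.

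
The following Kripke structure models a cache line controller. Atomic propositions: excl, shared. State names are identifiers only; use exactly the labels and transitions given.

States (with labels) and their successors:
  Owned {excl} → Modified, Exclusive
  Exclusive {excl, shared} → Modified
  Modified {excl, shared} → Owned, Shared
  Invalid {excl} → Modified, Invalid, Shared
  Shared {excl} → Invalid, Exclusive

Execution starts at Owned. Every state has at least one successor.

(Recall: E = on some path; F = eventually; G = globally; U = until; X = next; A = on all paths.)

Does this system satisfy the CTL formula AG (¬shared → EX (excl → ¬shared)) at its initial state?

States satisfying ¬shared → EX (excl → ¬shared): {Exclusive, Modified, Invalid, Shared}.
States satisfying AG (¬shared → EX (excl → ¬shared)): ∅.
Owned is reachable from Owned and violates ¬shared → EX (excl → ¬shared), so AG fails at Owned.
Owned ∉ Sat(AG (¬shared → EX (excl → ¬shared))).

Does not hold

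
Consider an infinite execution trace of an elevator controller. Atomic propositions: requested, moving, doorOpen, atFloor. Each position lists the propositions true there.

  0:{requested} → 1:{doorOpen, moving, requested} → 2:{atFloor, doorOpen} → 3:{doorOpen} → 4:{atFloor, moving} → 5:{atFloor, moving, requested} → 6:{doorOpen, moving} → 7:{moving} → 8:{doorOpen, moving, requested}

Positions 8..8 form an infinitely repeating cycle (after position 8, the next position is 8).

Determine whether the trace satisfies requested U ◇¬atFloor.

Satisfied

Walking from position 0: ◇¬atFloor first holds at position 0, and requested holds at every earlier position along the way, so requested U ◇¬atFloor holds.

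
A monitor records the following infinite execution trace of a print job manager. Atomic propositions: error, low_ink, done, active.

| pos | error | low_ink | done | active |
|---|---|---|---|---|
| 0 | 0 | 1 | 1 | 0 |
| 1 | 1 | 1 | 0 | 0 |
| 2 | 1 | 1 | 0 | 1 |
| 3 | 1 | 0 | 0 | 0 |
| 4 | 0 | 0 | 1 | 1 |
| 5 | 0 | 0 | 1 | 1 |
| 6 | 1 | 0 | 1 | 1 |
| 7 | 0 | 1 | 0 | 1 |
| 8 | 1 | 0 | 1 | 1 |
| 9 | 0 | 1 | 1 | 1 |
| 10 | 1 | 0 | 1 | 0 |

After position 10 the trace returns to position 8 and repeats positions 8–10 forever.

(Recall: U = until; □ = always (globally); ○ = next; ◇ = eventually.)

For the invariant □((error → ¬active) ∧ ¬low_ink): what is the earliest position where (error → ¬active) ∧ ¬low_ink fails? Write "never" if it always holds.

0

At position 0 the labels are {done, low_ink}, so (error → ¬active) ∧ ¬low_ink is false there. This is the first violation.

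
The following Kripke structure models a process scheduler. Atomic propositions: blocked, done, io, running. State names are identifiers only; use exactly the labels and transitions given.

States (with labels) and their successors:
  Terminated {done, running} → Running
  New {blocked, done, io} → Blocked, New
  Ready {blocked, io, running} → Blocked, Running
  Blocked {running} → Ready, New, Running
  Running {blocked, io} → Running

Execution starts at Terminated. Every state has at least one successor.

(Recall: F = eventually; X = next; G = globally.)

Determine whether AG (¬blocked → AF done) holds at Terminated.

States satisfying ¬blocked → AF done: {Terminated, New, Ready, Running}.
States satisfying AG (¬blocked → AF done): {Terminated, Running}.
Every state reachable from Terminated satisfies ¬blocked → AF done.
Terminated ∈ Sat(AG (¬blocked → AF done)).

Satisfied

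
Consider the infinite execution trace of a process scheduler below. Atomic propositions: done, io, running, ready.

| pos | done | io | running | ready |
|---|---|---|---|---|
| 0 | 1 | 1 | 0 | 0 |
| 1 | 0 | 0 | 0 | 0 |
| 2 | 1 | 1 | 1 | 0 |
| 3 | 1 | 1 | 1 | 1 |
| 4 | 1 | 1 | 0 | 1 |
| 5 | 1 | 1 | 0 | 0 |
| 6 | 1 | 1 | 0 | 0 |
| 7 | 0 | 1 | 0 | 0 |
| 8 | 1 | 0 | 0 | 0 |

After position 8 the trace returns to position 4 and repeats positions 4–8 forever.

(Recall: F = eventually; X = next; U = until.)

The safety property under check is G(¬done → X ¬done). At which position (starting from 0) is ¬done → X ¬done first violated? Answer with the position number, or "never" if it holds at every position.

Check ¬done → X ¬done at each position in order: 0 ✓.
At position 1 the labels are {} and the next position 2 has {done, io, running}, so ¬done → X ¬done is false there. This is the first violation.

1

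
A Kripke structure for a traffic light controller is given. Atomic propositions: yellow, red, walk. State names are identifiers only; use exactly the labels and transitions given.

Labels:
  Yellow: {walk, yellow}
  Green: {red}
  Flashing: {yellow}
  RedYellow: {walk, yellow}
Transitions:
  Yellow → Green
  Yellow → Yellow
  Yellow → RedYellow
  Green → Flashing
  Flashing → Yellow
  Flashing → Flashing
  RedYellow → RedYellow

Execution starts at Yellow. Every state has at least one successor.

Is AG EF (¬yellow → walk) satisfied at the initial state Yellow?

States satisfying EF (¬yellow → walk): {Yellow, Green, Flashing, RedYellow}.
States satisfying AG EF (¬yellow → walk): {Yellow, Green, Flashing, RedYellow}.
Every state reachable from Yellow satisfies EF (¬yellow → walk).
Yellow ∈ Sat(AG EF (¬yellow → walk)).

Satisfied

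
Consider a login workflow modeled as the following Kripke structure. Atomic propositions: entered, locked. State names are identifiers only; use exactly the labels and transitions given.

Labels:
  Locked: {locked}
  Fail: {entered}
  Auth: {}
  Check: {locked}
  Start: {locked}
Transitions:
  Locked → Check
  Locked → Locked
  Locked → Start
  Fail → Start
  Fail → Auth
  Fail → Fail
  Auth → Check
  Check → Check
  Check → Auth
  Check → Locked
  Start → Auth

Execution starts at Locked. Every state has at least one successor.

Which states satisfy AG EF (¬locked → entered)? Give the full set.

States satisfying EF (¬locked → entered): {Locked, Fail, Auth, Check, Start}.
States satisfying AG EF (¬locked → entered): {Locked, Fail, Auth, Check, Start}.

{Locked, Fail, Auth, Check, Start}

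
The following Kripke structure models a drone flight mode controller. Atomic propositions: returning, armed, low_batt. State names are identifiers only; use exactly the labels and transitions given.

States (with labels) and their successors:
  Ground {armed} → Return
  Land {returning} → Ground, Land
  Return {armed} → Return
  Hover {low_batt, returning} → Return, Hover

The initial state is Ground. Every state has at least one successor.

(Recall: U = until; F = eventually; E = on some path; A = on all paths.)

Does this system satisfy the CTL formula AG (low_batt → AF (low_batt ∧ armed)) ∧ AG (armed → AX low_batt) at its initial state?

States satisfying low_batt → AF (low_batt ∧ armed): {Ground, Land, Return}.
States satisfying AG (low_batt → AF (low_batt ∧ armed)): {Ground, Land, Return}.
States satisfying armed → AX low_batt: {Land, Hover}.
States satisfying AG (armed → AX low_batt): ∅.
States satisfying AG (low_batt → AF (low_batt ∧ armed)) ∧ AG (armed → AX low_batt): ∅.
Ground ∉ Sat(AG (low_batt → AF (low_batt ∧ armed)) ∧ AG (armed → AX low_batt)).

Does not hold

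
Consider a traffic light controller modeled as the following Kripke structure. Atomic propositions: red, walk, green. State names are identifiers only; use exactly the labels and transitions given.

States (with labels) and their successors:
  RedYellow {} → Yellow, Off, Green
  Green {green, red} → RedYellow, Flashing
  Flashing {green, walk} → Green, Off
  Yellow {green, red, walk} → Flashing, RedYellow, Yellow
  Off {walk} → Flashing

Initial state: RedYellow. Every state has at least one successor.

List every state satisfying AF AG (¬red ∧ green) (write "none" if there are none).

States satisfying AG (¬red ∧ green): ∅.
States satisfying AF AG (¬red ∧ green): ∅.

none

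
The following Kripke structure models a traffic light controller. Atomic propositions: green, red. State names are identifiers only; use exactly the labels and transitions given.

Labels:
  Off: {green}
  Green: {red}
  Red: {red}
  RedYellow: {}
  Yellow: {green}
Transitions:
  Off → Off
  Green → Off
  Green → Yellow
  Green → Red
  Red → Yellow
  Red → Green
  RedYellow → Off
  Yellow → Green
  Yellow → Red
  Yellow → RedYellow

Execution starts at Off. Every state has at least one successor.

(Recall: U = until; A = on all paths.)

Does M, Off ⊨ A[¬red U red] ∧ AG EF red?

States satisfying ¬red: {Off, RedYellow, Yellow}.
States satisfying red: {Green, Red}.
States satisfying A[¬red U red]: {Green, Red}.
States satisfying EF red: {Green, Red, Yellow}.
States satisfying AG EF red: ∅.
States satisfying A[¬red U red] ∧ AG EF red: ∅.
Off ∉ Sat(A[¬red U red] ∧ AG EF red).

Does not hold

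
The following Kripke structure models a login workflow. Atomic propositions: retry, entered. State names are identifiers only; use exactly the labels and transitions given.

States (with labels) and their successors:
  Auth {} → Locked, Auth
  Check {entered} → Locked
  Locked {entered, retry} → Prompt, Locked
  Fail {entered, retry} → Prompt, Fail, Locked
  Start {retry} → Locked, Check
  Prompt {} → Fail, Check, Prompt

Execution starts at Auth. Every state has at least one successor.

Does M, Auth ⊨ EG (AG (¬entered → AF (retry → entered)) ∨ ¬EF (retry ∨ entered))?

Holds

States satisfying EG (AG (¬entered → AF (retry → entered)) ∨ ¬EF (retry ∨ entered)): {Auth, Check, Locked, Fail, Start, Prompt}.
Auth ∈ Sat(EG (AG (¬entered → AF (retry → entered)) ∨ ¬EF (retry ∨ entered))).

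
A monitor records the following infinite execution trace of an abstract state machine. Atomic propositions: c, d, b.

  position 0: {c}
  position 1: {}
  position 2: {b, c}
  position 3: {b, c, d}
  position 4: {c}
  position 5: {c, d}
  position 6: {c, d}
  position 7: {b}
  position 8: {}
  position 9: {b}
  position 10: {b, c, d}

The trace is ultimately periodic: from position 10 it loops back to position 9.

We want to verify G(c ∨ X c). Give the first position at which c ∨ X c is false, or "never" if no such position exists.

Check c ∨ X c at each position in order: 0 ✓, 1 ✓, 2 ✓, 3 ✓, 4 ✓, 5 ✓, 6 ✓.
At position 7 the labels are {b} and the next position 8 has {}, so c ∨ X c is false there. This is the first violation.

7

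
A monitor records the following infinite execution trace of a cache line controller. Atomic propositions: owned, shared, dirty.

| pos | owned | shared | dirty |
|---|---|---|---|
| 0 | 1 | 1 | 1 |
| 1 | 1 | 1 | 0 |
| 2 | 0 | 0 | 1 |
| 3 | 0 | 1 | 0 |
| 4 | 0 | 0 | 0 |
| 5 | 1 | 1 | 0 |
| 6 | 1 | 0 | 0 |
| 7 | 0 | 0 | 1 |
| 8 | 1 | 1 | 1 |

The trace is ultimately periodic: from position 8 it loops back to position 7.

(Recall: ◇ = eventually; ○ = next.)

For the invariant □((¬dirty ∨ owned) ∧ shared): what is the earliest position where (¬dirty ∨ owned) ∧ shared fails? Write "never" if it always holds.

Check (¬dirty ∨ owned) ∧ shared at each position in order: 0 ✓, 1 ✓.
At position 2 the labels are {dirty}, so (¬dirty ∨ owned) ∧ shared is false there. This is the first violation.

2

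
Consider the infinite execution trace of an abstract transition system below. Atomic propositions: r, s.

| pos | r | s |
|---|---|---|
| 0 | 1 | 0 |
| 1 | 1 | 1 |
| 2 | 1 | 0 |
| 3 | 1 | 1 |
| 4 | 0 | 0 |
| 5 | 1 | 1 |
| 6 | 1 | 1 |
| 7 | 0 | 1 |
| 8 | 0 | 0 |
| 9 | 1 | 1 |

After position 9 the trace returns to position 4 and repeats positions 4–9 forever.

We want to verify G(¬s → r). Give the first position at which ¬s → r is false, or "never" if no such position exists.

4

Check ¬s → r at each position in order: 0 ✓, 1 ✓, 2 ✓, 3 ✓.
At position 4 the labels are {}, so ¬s → r is false there. This is the first violation.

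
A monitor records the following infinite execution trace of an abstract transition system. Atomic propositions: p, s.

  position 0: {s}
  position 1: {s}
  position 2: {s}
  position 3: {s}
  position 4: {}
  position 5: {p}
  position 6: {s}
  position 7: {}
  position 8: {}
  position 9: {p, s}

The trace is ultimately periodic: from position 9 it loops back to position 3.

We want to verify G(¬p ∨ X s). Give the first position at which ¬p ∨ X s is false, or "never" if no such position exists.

never

¬p ∨ X s holds at every position 0..9, and those are all the positions the trace ever visits, so the invariant G(¬p ∨ X s) is never violated.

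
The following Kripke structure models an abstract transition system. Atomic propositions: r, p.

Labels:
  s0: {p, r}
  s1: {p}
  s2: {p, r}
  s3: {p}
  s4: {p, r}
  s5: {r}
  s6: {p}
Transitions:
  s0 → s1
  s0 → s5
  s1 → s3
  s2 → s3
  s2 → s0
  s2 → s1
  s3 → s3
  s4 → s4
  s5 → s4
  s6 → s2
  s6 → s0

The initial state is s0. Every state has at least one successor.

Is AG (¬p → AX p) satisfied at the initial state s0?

Holds

States satisfying ¬p → AX p: {s0, s1, s2, s3, s4, s5, s6}.
States satisfying AG (¬p → AX p): {s0, s1, s2, s3, s4, s5, s6}.
Every state reachable from s0 satisfies ¬p → AX p.
s0 ∈ Sat(AG (¬p → AX p)).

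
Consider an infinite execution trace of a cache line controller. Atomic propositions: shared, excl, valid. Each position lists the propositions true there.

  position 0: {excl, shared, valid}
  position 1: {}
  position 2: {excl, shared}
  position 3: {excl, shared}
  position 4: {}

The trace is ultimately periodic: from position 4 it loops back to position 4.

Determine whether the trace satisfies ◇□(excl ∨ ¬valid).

Holds

□(excl ∨ ¬valid) holds at position 0, which is reachable from 0, so ◇□(excl ∨ ¬valid) holds.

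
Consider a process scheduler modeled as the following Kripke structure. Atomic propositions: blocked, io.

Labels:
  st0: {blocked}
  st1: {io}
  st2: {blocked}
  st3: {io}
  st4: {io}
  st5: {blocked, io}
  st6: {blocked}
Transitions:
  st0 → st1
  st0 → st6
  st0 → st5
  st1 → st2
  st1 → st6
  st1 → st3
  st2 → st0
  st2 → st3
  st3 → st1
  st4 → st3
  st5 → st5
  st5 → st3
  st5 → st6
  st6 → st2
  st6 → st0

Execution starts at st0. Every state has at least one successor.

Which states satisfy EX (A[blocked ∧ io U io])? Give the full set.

States satisfying A[blocked ∧ io U io]: {st1, st3, st4, st5}.
States satisfying EX (A[blocked ∧ io U io]): {st0, st1, st2, st3, st4, st5}.

{st0, st1, st2, st3, st4, st5}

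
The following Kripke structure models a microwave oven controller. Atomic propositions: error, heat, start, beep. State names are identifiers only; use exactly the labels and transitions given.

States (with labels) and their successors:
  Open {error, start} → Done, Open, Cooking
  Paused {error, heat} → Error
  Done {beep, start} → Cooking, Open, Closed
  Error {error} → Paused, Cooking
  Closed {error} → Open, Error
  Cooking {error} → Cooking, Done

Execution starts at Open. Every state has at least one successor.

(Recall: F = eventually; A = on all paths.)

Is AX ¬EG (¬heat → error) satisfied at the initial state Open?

States satisfying ¬EG (¬heat → error): {Done}.
States satisfying AX ¬EG (¬heat → error): ∅.
Open ∉ Sat(AX ¬EG (¬heat → error)).

Does not hold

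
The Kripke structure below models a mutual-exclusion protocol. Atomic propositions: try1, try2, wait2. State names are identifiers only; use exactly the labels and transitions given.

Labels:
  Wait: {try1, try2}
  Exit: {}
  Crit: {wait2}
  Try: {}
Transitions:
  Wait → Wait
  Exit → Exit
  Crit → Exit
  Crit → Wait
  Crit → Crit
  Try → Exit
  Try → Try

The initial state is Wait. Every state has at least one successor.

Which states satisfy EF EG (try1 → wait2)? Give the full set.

States satisfying EG (try1 → wait2): {Exit, Crit, Try}.
States satisfying EF EG (try1 → wait2): {Exit, Crit, Try}.

{Exit, Crit, Try}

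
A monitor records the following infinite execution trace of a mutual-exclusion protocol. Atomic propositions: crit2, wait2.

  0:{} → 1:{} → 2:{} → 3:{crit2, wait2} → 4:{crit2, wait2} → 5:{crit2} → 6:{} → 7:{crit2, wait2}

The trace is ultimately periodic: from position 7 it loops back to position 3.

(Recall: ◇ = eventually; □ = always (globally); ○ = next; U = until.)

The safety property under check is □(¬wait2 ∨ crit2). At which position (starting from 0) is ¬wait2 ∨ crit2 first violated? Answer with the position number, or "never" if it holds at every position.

never

¬wait2 ∨ crit2 holds at every position 0..7, and those are all the positions the trace ever visits, so the invariant □(¬wait2 ∨ crit2) is never violated.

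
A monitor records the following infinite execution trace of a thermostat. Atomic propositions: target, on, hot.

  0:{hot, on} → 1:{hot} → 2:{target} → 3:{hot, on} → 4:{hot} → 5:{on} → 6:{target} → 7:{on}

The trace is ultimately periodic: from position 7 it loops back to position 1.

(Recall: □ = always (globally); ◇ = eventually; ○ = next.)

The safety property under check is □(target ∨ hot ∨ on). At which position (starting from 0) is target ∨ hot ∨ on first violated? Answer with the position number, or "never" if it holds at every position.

never

target ∨ hot ∨ on holds at every position 0..7, and those are all the positions the trace ever visits, so the invariant □(target ∨ hot ∨ on) is never violated.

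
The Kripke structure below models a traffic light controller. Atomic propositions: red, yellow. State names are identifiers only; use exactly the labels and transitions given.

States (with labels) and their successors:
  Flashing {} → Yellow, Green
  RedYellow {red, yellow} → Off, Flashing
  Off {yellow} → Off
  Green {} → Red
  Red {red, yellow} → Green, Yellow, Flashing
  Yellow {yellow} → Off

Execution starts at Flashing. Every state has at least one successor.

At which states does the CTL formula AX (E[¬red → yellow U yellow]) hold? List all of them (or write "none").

States satisfying E[¬red → yellow U yellow]: {RedYellow, Off, Red, Yellow}.
States satisfying AX (E[¬red → yellow U yellow]): {Off, Green, Yellow}.

{Off, Green, Yellow}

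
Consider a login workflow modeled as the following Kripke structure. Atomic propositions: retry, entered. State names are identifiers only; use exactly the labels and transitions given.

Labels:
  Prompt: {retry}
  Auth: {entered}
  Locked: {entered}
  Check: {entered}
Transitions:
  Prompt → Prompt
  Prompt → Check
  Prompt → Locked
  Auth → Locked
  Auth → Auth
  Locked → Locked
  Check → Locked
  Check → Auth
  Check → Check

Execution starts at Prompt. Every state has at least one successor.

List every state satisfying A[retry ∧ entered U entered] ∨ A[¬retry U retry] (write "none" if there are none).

{Prompt, Auth, Locked, Check}

States satisfying retry ∧ entered: ∅.
States satisfying entered: {Auth, Locked, Check}.
States satisfying A[retry ∧ entered U entered]: {Auth, Locked, Check}.
States satisfying ¬retry: {Auth, Locked, Check}.
States satisfying retry: {Prompt}.
States satisfying A[¬retry U retry]: {Prompt}.
States satisfying A[retry ∧ entered U entered] ∨ A[¬retry U retry]: {Prompt, Auth, Locked, Check}.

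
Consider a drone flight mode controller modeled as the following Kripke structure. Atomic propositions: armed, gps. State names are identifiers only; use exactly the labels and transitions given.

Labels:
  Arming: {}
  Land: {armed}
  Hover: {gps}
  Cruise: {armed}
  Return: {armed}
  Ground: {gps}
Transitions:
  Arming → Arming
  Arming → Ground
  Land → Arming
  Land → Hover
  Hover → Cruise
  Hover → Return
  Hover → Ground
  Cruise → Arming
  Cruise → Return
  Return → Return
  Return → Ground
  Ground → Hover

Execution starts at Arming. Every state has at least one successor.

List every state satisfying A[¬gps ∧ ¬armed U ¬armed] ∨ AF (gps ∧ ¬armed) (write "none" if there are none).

States satisfying ¬gps ∧ ¬armed: {Arming}.
States satisfying ¬armed: {Arming, Hover, Ground}.
States satisfying A[¬gps ∧ ¬armed U ¬armed]: {Arming, Hover, Ground}.
States satisfying gps ∧ ¬armed: {Hover, Ground}.
States satisfying AF (gps ∧ ¬armed): {Hover, Ground}.
States satisfying A[¬gps ∧ ¬armed U ¬armed] ∨ AF (gps ∧ ¬armed): {Arming, Hover, Ground}.

{Arming, Hover, Ground}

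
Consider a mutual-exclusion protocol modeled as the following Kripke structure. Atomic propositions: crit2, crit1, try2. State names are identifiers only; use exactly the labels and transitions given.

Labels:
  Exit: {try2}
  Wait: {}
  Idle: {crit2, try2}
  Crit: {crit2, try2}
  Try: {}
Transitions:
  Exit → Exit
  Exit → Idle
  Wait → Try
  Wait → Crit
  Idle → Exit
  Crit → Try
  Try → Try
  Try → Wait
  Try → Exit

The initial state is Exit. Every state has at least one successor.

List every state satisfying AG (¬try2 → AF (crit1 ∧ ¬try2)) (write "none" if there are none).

States satisfying ¬try2 → AF (crit1 ∧ ¬try2): {Exit, Idle, Crit}.
States satisfying AG (¬try2 → AF (crit1 ∧ ¬try2)): {Exit, Idle}.

{Exit, Idle}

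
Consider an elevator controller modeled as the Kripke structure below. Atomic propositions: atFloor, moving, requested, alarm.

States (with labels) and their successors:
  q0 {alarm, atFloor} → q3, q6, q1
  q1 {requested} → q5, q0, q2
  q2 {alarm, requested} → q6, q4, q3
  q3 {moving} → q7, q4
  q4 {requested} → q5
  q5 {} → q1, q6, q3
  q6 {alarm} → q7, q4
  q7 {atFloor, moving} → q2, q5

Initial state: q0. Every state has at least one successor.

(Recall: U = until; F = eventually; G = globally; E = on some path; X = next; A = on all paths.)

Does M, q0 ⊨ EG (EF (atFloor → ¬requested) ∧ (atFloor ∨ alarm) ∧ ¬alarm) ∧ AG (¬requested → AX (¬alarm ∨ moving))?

States satisfying ¬requested → AX (¬alarm ∨ moving): {q1, q2, q3, q4, q6}.
States satisfying AG (¬requested → AX (¬alarm ∨ moving)): ∅.
States satisfying EG (EF (atFloor → ¬requested) ∧ (atFloor ∨ alarm) ∧ ¬alarm) ∧ AG (¬requested → AX (¬alarm ∨ moving)): ∅.
q0 ∉ Sat(EG (EF (atFloor → ¬requested) ∧ (atFloor ∨ alarm) ∧ ¬alarm) ∧ AG (¬requested → AX (¬alarm ∨ moving))).

Does not hold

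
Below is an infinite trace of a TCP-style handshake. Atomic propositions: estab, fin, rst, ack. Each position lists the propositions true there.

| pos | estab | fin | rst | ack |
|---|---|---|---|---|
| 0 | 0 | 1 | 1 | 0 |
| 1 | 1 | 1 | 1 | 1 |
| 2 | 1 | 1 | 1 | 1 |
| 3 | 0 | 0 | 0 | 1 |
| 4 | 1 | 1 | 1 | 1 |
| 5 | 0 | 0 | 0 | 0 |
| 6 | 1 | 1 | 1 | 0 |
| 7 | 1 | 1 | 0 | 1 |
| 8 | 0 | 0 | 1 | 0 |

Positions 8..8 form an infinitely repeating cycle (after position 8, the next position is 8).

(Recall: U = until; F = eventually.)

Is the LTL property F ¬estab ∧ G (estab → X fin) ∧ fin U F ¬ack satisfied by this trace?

Walking from position 0: F ¬ack first holds at position 0, and fin holds at every earlier position along the way, so fin U F ¬ack holds.
At position 0: F ¬estab ∧ G (estab → X fin) is false; fin U F ¬ack is true; so F ¬estab ∧ G (estab → X fin) ∧ fin U F ¬ack is false.

No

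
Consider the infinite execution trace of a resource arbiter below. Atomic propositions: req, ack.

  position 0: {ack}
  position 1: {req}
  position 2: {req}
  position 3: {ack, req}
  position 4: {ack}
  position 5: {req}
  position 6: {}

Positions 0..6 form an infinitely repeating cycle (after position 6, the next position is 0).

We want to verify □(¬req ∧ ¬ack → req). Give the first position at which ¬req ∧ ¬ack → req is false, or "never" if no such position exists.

6

Check ¬req ∧ ¬ack → req at each position in order: 0 ✓, 1 ✓, 2 ✓, 3 ✓, 4 ✓, 5 ✓.
At position 6 the labels are {}, so ¬req ∧ ¬ack → req is false there. This is the first violation.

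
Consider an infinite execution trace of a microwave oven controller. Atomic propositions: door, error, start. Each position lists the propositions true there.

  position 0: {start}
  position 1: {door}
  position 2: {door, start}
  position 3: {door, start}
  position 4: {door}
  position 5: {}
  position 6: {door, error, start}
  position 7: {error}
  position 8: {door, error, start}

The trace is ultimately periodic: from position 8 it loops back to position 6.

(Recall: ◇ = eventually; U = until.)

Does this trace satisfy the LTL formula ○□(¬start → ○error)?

Violated

The position after 0 is 1; □(¬start → ○error) is false there.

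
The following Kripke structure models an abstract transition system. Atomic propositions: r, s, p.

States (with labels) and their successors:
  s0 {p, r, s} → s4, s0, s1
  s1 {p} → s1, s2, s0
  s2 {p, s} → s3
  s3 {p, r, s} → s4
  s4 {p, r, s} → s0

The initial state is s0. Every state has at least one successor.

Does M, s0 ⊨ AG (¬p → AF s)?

States satisfying ¬p → AF s: {s0, s1, s2, s3, s4}.
States satisfying AG (¬p → AF s): {s0, s1, s2, s3, s4}.
Every state reachable from s0 satisfies ¬p → AF s.
s0 ∈ Sat(AG (¬p → AF s)).

Yes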